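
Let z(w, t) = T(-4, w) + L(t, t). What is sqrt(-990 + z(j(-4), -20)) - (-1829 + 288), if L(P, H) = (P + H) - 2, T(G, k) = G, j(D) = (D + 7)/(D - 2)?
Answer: 1541 + 2*I*sqrt(259) ≈ 1541.0 + 32.187*I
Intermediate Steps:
j(D) = (7 + D)/(-2 + D)
L(P, H) = -2 + H + P (L(P, H) = (H + P) - 2 = -2 + H + P)
z(w, t) = -6 + 2*t (z(w, t) = -4 + (-2 + t + t) = -4 + (-2 + 2*t) = -6 + 2*t)
sqrt(-990 + z(j(-4), -20)) - (-1829 + 288) = sqrt(-990 + (-6 + 2*(-20))) - (-1829 + 288) = sqrt(-990 + (-6 - 40)) - 1*(-1541) = sqrt(-990 - 46) + 1541 = sqrt(-1036) + 1541 = 2*I*sqrt(259) + 1541 = 1541 + 2*I*sqrt(259)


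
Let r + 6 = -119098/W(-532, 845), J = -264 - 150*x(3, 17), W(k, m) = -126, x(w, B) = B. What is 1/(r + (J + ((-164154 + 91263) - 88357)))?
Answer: -9/1468105 ≈ -6.1304e-6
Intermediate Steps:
J = -2814 (J = -264 - 150*17 = -264 - 2550 = -2814)
r = 8453/9 (r = -6 - 119098/(-126) = -6 - 119098*(-1/126) = -6 + 8507/9 = 8453/9 ≈ 939.22)
1/(r + (J + ((-164154 + 91263) - 88357))) = 1/(8453/9 + (-2814 + ((-164154 + 91263) - 88357))) = 1/(8453/9 + (-2814 + (-72891 - 88357))) = 1/(8453/9 + (-2814 - 161248)) = 1/(8453/9 - 164062) = 1/(-1468105/9) = -9/1468105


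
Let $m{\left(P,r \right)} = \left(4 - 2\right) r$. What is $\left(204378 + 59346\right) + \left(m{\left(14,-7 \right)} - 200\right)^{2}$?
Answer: $309520$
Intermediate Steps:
$m{\left(P,r \right)} = 2 r$ ($m{\left(P,r \right)} = \left(4 - 2\right) r = 2 r$)
$\left(204378 + 59346\right) + \left(m{\left(14,-7 \right)} - 200\right)^{2} = \left(204378 + 59346\right) + \left(2 \left(-7\right) - 200\right)^{2} = 263724 + \left(-14 - 200\right)^{2} = 263724 + \left(-214\right)^{2} = 263724 + 45796 = 309520$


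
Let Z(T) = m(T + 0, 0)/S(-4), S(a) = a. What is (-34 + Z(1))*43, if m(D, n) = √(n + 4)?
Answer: -2967/2 ≈ -1483.5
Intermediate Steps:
m(D, n) = √(4 + n)
Z(T) = -½ (Z(T) = √(4 + 0)/(-4) = √4*(-¼) = 2*(-¼) = -½)
(-34 + Z(1))*43 = (-34 - ½)*43 = -69/2*43 = -2967/2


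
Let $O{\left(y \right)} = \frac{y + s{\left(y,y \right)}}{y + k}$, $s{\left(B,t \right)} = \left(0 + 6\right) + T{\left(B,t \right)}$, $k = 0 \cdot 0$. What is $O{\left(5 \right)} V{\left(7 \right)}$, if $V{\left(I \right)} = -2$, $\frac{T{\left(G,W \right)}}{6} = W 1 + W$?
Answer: $- \frac{142}{5} \approx -28.4$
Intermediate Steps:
$T{\left(G,W \right)} = 12 W$ ($T{\left(G,W \right)} = 6 \left(W 1 + W\right) = 6 \left(W + W\right) = 6 \cdot 2 W = 12 W$)
$k = 0$
$s{\left(B,t \right)} = 6 + 12 t$ ($s{\left(B,t \right)} = \left(0 + 6\right) + 12 t = 6 + 12 t$)
$O{\left(y \right)} = \frac{6 + 13 y}{y}$ ($O{\left(y \right)} = \frac{y + \left(6 + 12 y\right)}{y + 0} = \frac{6 + 13 y}{y}$)
$O{\left(5 \right)} V{\left(7 \right)} = \left(13 + \frac{6}{5}\right) \left(-2\right) = \frac{71}{5} \left(-2\right) = - \frac{142}{5}$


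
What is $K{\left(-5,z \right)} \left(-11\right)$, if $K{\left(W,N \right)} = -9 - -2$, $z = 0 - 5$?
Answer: $77$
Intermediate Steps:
$z = -5$ ($z = 0 - 5 = -5$)
$K{\left(W,N \right)} = -7$ ($K{\left(W,N \right)} = -9 + 2 = -7$)
$K{\left(-5,z \right)} \left(-11\right) = \left(-7\right) \left(-11\right) = 77$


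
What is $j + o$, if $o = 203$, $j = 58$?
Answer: $261$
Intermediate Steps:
$j + o = 58 + 203 = 261$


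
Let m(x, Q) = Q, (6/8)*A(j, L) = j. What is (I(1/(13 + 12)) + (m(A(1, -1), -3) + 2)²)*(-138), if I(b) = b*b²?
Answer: -2156388/15625 ≈ -138.01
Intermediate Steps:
A(j, L) = 4*j/3
I(b) = b³
(I(1/(13 + 12)) + (m(A(1, -1), -3) + 2)²)*(-138) = ((1/(13 + 12))³ + (-3 + 2)²)*(-138) = ((1/25)³ + (-1)²)*(-138) = ((1/25)³ + 1)*(-138) = (1/15625 + 1)*(-138) = (15626/15625)*(-138) = -2156388/15625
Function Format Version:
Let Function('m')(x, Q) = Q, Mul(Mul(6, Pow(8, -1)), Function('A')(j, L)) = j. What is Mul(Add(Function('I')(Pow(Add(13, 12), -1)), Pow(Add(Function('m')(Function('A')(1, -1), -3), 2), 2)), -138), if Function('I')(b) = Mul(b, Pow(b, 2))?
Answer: Rational(-2156388, 15625) ≈ -138.01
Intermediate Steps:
Function('A')(j, L) = Mul(Rational(4, 3), j)
Function('I')(b) = Pow(b, 3)
Mul(Add(Function('I')(Pow(Add(13, 12), -1)), Pow(Add(Function('m')(Function('A')(1, -1), -3), 2), 2)), -138) = Mul(Add(Pow(Pow(Add(13, 12), -1), 3), Pow(Add(-3, 2), 2)), -138) = Mul(Add(Pow(Pow(25, -1), 3), Pow(-1, 2)), -138) = Mul(Add(Pow(Rational(1, 25), 3), 1), -138) = Mul(Add(Rational(1, 15625), 1), -138) = Mul(Rational(15626, 15625), -138) = Rational(-2156388, 15625)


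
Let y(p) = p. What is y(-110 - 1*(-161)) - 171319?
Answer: -171268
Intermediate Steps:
y(-110 - 1*(-161)) - 171319 = (-110 - 1*(-161)) - 171319 = (-110 + 161) - 171319 = 51 - 171319 = -171268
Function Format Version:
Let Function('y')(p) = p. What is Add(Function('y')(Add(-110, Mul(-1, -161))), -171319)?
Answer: -171268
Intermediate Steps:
Add(Function('y')(Add(-110, Mul(-1, -161))), -171319) = Add(Add(-110, Mul(-1, -161)), -171319) = Add(Add(-110, 161), -171319) = Add(51, -171319) = -171268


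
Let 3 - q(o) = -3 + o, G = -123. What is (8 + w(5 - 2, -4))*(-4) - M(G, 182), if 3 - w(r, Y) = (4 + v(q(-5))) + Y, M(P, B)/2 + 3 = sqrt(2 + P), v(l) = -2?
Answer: -46 - 22*I ≈ -46.0 - 22.0*I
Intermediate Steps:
q(o) = 6 - o (q(o) = 3 - (-3 + o) = 3 + (3 - o) = 6 - o)
M(P, B) = -6 + 2*sqrt(2 + P)
w(r, Y) = 1 - Y (w(r, Y) = 3 - ((4 - 2) + Y) = 3 - (2 + Y) = 3 + (-2 - Y) = 1 - Y)
(8 + w(5 - 2, -4))*(-4) - M(G, 182) = (8 + (1 - 1*(-4)))*(-4) - (-6 + 2*sqrt(2 - 123)) = (8 + (1 + 4))*(-4) - (-6 + 2*sqrt(-121)) = (8 + 5)*(-4) - (-6 + 2*(11*I)) = 13*(-4) - (-6 + 22*I) = -52 + (6 - 22*I) = -46 - 22*I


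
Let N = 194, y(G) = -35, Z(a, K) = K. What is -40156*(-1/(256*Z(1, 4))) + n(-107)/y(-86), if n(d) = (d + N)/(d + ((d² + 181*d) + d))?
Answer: 714330613/18215680 ≈ 39.215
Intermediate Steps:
n(d) = (194 + d)/(d² + 183*d) (n(d) = (d + 194)/(d + ((d² + 181*d) + d)) = (194 + d)/(d + (d² + 182*d)) = (194 + d)/(d² + 183*d))
-40156*(-1/(256*Z(1, 4))) + n(-107)/y(-86) = -40156/(4*(-256)) + ((194 - 107)/((-107)*(183 - 107)))/(-35) = -40156/(-1024) - 1/107*87/76*(-1/35) = -40156*(-1/1024) - 1/107*1/76*87*(-1/35) = 10039/256 - 87/8132*(-1/35) = 10039/256 + 87/284620 = 714330613/18215680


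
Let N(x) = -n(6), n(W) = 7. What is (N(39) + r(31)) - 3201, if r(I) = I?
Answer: -3177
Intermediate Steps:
N(x) = -7 (N(x) = -1*7 = -7)
(N(39) + r(31)) - 3201 = (-7 + 31) - 3201 = 24 - 3201 = -3177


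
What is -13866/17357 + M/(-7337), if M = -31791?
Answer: 450061545/127348309 ≈ 3.5341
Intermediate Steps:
-13866/17357 + M/(-7337) = -13866/17357 - 31791/(-7337) = -13866*1/17357 - 31791*(-1/7337) = -13866/17357 + 31791/7337 = 450061545/127348309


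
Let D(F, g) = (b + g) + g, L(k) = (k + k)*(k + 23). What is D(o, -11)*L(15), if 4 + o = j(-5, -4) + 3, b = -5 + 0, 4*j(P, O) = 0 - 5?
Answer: -30780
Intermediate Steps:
j(P, O) = -5/4 (j(P, O) = (0 - 5)/4 = (¼)*(-5) = -5/4)
L(k) = 2*k*(23 + k) (L(k) = (2*k)*(23 + k) = 2*k*(23 + k))
b = -5
o = -9/4 (o = -4 + (-5/4 + 3) = -4 + 7/4 = -9/4 ≈ -2.2500)
D(F, g) = -5 + 2*g (D(F, g) = (-5 + g) + g = -5 + 2*g)
D(o, -11)*L(15) = (-5 + 2*(-11))*(2*15*(23 + 15)) = (-5 - 22)*(2*15*38) = -27*1140 = -30780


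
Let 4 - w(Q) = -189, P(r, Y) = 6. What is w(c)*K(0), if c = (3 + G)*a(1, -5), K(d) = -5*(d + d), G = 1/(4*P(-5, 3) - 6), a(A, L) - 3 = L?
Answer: 0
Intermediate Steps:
a(A, L) = 3 + L
G = 1/18 (G = 1/(4*6 - 6) = 1/(24 - 6) = 1/18 ≈ 0.055556)
K(d) = -10*d
c = -55/9 (c = (3 + 1/18)*(3 - 5) = (55/18)*(-2) = -55/9 ≈ -6.1111)
w(Q) = 193 (w(Q) = 4 - 1*(-189) = 4 + 189 = 193)
w(c)*K(0) = 193*(-10*0) = 193*0 = 0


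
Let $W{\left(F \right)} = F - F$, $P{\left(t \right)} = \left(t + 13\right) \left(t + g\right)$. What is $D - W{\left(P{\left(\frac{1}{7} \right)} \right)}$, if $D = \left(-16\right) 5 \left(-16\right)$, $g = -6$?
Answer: $1280$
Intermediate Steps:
$P{\left(t \right)} = \left(-6 + t\right) \left(13 + t\right)$ ($P{\left(t \right)} = \left(t + 13\right) \left(t - 6\right) = \left(13 + t\right) \left(-6 + t\right) = \left(-6 + t\right) \left(13 + t\right)$)
$W{\left(F \right)} = 0$
$D = 1280$ ($D = \left(-80\right) \left(-16\right) = 1280$)
$D - W{\left(P{\left(\frac{1}{7} \right)} \right)} = 1280 - 0 = 1280 + 0 = 1280$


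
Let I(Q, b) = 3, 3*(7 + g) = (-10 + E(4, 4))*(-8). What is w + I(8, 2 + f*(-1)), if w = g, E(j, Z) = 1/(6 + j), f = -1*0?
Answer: 112/5 ≈ 22.400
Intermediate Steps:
f = 0
g = 97/5 (g = -7 + ((-10 + 1/(6 + 4))*(-8))/3 = -7 + ((-10 + 1/10)*(-8))/3 = -7 + ((-10 + ⅒)*(-8))/3 = -7 + (-99/10*(-8))/3 = -7 + (⅓)*(396/5) = -7 + 132/5 = 97/5 ≈ 19.400)
w = 97/5 ≈ 19.400
w + I(8, 2 + f*(-1)) = 97/5 + 3 = 112/5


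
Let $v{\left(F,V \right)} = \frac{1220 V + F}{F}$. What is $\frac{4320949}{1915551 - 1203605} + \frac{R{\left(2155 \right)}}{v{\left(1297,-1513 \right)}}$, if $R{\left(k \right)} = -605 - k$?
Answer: $\frac{10518829985407}{1313229249598} \approx 8.0099$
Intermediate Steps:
$v{\left(F,V \right)} = \frac{F + 1220 V}{F}$
$\frac{4320949}{1915551 - 1203605} + \frac{R{\left(2155 \right)}}{v{\left(1297,-1513 \right)}} = \frac{4320949}{1915551 - 1203605} + \frac{-605 - 2155}{\frac{1}{1297} \left(1297 + 1220 \left(-1513\right)\right)} = \frac{4320949}{1915551 - 1203605} + \frac{-605 - 2155}{\frac{1}{1297} \left(1297 - 1845860\right)} = \frac{4320949}{711946} - \frac{2760}{\frac{1}{1297} \left(-1844563\right)} = 4320949 \cdot \frac{1}{711946} - \frac{2760}{- \frac{1844563}{1297}} = \frac{4320949}{711946} - - \frac{3579720}{1844563} = \frac{4320949}{711946} + \frac{3579720}{1844563} = \frac{10518829985407}{1313229249598}$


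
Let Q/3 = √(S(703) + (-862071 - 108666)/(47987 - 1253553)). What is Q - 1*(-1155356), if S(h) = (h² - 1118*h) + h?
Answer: 1155356 + 3*I*√422996181750048810/1205566 ≈ 1.1554e+6 + 1618.4*I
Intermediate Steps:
S(h) = h² - 1117*h
Q = 3*I*√422996181750048810/1205566 (Q = 3*√(703*(-1117 + 703) + (-862071 - 108666)/(47987 - 1253553)) = 3*√(703*(-414) - 970737/(-1205566)) = 3*√(-291042 - 970737*(-1/1205566)) = 3*√(-291042 + 970737/1205566) = 3*√(-350869369035/1205566) = 3*(I*√422996181750048810/1205566) = 3*I*√422996181750048810/1205566 ≈ 1618.4*I)
Q - 1*(-1155356) = 3*I*√422996181750048810/1205566 - 1*(-1155356) = 3*I*√422996181750048810/1205566 + 1155356 = 1155356 + 3*I*√422996181750048810/1205566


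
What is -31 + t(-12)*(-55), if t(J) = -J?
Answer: -691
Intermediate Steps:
-31 + t(-12)*(-55) = -31 - 1*(-12)*(-55) = -31 + 12*(-55) = -31 - 660 = -691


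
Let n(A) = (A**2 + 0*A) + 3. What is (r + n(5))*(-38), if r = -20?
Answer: -304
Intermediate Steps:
n(A) = 3 + A**2 (n(A) = (A**2 + 0) + 3 = A**2 + 3 = 3 + A**2)
(r + n(5))*(-38) = (-20 + (3 + 5**2))*(-38) = (-20 + (3 + 25))*(-38) = (-20 + 28)*(-38) = 8*(-38) = -304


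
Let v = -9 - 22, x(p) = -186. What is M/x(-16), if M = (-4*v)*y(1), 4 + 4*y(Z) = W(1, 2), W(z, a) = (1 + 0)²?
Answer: ½ ≈ 0.50000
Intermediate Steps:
v = -31
W(z, a) = 1 (W(z, a) = 1² = 1)
y(Z) = -¾ (y(Z) = -1 + (¼)*1 = -1 + ¼ = -¾)
M = -93 (M = -4*(-31)*(-¾) = 124*(-¾) = -93)
M/x(-16) = -93/(-186) = -93*(-1/186) = ½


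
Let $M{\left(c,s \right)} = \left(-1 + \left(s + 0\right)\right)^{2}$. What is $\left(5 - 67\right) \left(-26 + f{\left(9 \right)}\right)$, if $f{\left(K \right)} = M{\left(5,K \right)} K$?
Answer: $-34100$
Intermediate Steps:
$M{\left(c,s \right)} = \left(-1 + s\right)^{2}$
$f{\left(K \right)} = K \left(-1 + K\right)^{2}$ ($f{\left(K \right)} = \left(-1 + K\right)^{2} K = K \left(-1 + K\right)^{2}$)
$\left(5 - 67\right) \left(-26 + f{\left(9 \right)}\right) = \left(5 - 67\right) \left(-26 + 9 \left(-1 + 9\right)^{2}\right) = - 62 \left(-26 + 9 \cdot 8^{2}\right) = - 62 \left(-26 + 9 \cdot 64\right) = - 62 \left(-26 + 576\right) = \left(-62\right) 550 = -34100$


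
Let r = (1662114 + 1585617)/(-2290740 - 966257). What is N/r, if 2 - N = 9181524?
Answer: 29904189609434/3247731 ≈ 9.2077e+6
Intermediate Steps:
N = -9181522 (N = 2 - 1*9181524 = 2 - 9181524 = -9181522)
r = -3247731/3256997 (r = 3247731/(-3256997) = 3247731*(-1/3256997) = -3247731/3256997 ≈ -0.99716)
N/r = -9181522/(-3247731/3256997) = -9181522*(-3256997/3247731) = 29904189609434/3247731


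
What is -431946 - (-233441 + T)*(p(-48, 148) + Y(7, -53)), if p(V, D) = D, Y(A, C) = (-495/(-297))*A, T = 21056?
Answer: 33478859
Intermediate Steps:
Y(A, C) = 5*A/3 (Y(A, C) = (-495*(-1/297))*A = 5*A/3)
-431946 - (-233441 + T)*(p(-48, 148) + Y(7, -53)) = -431946 - (-233441 + 21056)*(148 + (5/3)*7) = -431946 - (-212385)*(148 + 35/3) = -431946 - (-212385)*479/3 = -431946 - 1*(-33910805) = -431946 + 33910805 = 33478859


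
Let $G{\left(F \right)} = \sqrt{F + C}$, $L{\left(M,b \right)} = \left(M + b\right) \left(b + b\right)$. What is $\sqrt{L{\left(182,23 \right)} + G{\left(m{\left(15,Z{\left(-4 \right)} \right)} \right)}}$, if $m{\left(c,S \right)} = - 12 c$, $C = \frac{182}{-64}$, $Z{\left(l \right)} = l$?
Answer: $\frac{\sqrt{150880 + 2 i \sqrt{11702}}}{4} \approx 97.108 + 0.069623 i$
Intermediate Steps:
$C = - \frac{91}{32}$ ($C = 182 \left(- \frac{1}{64}\right) = - \frac{91}{32} \approx -2.8438$)
$L{\left(M,b \right)} = 2 b \left(M + b\right)$ ($L{\left(M,b \right)} = \left(M + b\right) 2 b = 2 b \left(M + b\right)$)
$G{\left(F \right)} = \sqrt{- \frac{91}{32} + F}$ ($G{\left(F \right)} = \sqrt{F - \frac{91}{32}} = \sqrt{- \frac{91}{32} + F}$)
$\sqrt{L{\left(182,23 \right)} + G{\left(m{\left(15,Z{\left(-4 \right)} \right)} \right)}} = \sqrt{2 \cdot 23 \left(182 + 23\right) + \frac{\sqrt{-182 + 64 \left(\left(-12\right) 15\right)}}{8}} = \sqrt{2 \cdot 23 \cdot 205 + \frac{\sqrt{-182 + 64 \left(-180\right)}}{8}} = \sqrt{9430 + \frac{\sqrt{-182 - 11520}}{8}} = \sqrt{9430 + \frac{\sqrt{-11702}}{8}} = \sqrt{9430 + \frac{i \sqrt{11702}}{8}}$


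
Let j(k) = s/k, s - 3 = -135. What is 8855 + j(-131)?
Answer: 1160137/131 ≈ 8856.0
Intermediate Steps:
s = -132 (s = 3 - 135 = -132)
j(k) = -132/k
8855 + j(-131) = 8855 - 132/(-131) = 8855 - 132*(-1/131) = 8855 + 132/131 = 1160137/131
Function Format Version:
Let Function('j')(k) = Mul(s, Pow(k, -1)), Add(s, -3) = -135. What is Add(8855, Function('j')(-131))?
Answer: Rational(1160137, 131) ≈ 8856.0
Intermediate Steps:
s = -132 (s = Add(3, -135) = -132)
Function('j')(k) = Mul(-132, Pow(k, -1))
Add(8855, Function('j')(-131)) = Add(8855, Mul(-132, Pow(-131, -1))) = Add(8855, Mul(-132, Rational(-1, 131))) = Add(8855, Rational(132, 131)) = Rational(1160137, 131)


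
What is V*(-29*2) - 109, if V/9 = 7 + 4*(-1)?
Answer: -1675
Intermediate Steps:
V = 27 (V = 9*(7 + 4*(-1)) = 9*(7 - 4) = 9*3 = 27)
V*(-29*2) - 109 = 27*(-29*2) - 109 = 27*(-58) - 109 = -1566 - 109 = -1675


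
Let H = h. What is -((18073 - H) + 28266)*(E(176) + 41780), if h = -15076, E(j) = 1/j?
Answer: -451601752615/176 ≈ -2.5659e+9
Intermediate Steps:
H = -15076
-((18073 - H) + 28266)*(E(176) + 41780) = -((18073 - 1*(-15076)) + 28266)*(1/176 + 41780) = -((18073 + 15076) + 28266)*(1/176 + 41780) = -(33149 + 28266)*7353281/176 = -61415*7353281/176 = -1*451601752615/176 = -451601752615/176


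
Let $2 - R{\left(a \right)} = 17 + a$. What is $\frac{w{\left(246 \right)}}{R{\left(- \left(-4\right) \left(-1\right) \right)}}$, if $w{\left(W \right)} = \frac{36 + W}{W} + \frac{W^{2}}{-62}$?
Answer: $\frac{1239121}{13981} \approx 88.629$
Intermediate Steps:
$R{\left(a \right)} = -15 - a$ ($R{\left(a \right)} = 2 - \left(17 + a\right) = -15 - a$)
$w{\left(W \right)} = - \frac{W^{2}}{62} + \frac{36 + W}{W}$ ($w{\left(W \right)} = \frac{36 + W}{W} + W^{2} \left(- \frac{1}{62}\right) = \frac{36 + W}{W} - \frac{W^{2}}{62} = - \frac{W^{2}}{62} + \frac{36 + W}{W}$)
$\frac{w{\left(246 \right)}}{R{\left(- \left(-4\right) \left(-1\right) \right)}} = \frac{1 + \frac{36}{246} - \frac{246^{2}}{62}}{-15 - - \left(-4\right) \left(-1\right)} = \frac{1 + 36 \cdot \frac{1}{246} - \frac{30258}{31}}{-15 - \left(-1\right) 4} = \frac{1 + \frac{6}{41} - \frac{30258}{31}}{-15 - -4} = - \frac{1239121}{1271 \left(-15 + 4\right)} = - \frac{1239121}{1271 \left(-11\right)} = \left(- \frac{1239121}{1271}\right) \left(- \frac{1}{11}\right) = \frac{1239121}{13981}$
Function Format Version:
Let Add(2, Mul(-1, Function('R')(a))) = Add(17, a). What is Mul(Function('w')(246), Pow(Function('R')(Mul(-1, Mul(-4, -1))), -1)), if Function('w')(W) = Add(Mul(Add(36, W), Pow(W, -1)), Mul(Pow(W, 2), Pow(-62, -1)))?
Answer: Rational(1239121, 13981) ≈ 88.629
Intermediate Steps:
Function('R')(a) = Add(-15, Mul(-1, a)) (Function('R')(a) = Add(2, Mul(-1, Add(17, a))) = Add(2, Add(-17, Mul(-1, a))) = Add(-15, Mul(-1, a)))
Function('w')(W) = Add(Mul(Rational(-1, 62), Pow(W, 2)), Mul(Pow(W, -1), Add(36, W))) (Function('w')(W) = Add(Mul(Pow(W, -1), Add(36, W)), Mul(Pow(W, 2), Rational(-1, 62))) = Add(Mul(Pow(W, -1), Add(36, W)), Mul(Rational(-1, 62), Pow(W, 2))) = Add(Mul(Rational(-1, 62), Pow(W, 2)), Mul(Pow(W, -1), Add(36, W))))
Mul(Function('w')(246), Pow(Function('R')(Mul(-1, Mul(-4, -1))), -1)) = Mul(Add(1, Mul(36, Pow(246, -1)), Mul(Rational(-1, 62), Pow(246, 2))), Pow(Add(-15, Mul(-1, Mul(-1, Mul(-4, -1)))), -1)) = Mul(Add(1, Mul(36, Rational(1, 246)), Mul(Rational(-1, 62), 60516)), Pow(Add(-15, Mul(-1, Mul(-1, 4))), -1)) = Mul(Add(1, Rational(6, 41), Rational(-30258, 31)), Pow(Add(-15, Mul(-1, -4)), -1)) = Mul(Rational(-1239121, 1271), Pow(Add(-15, 4), -1)) = Mul(Rational(-1239121, 1271), Pow(-11, -1)) = Mul(Rational(-1239121, 1271), Rational(-1, 11)) = Rational(1239121, 13981)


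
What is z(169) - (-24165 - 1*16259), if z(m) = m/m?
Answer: 40425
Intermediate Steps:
z(m) = 1
z(169) - (-24165 - 1*16259) = 1 - (-24165 - 1*16259) = 1 - (-24165 - 16259) = 1 - 1*(-40424) = 1 + 40424 = 40425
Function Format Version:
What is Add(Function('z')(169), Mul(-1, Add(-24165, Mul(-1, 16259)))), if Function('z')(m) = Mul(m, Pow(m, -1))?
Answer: 40425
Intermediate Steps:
Function('z')(m) = 1
Add(Function('z')(169), Mul(-1, Add(-24165, Mul(-1, 16259)))) = Add(1, Mul(-1, Add(-24165, Mul(-1, 16259)))) = Add(1, Mul(-1, Add(-24165, -16259))) = Add(1, Mul(-1, -40424)) = Add(1, 40424) = 40425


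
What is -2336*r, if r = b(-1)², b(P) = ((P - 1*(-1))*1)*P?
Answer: 0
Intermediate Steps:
b(P) = P*(1 + P) (b(P) = ((P + 1)*1)*P = ((1 + P)*1)*P = (1 + P)*P = P*(1 + P))
r = 0 (r = (-(1 - 1))² = (-1*0)² = 0² = 0)
-2336*r = -2336*0 = 0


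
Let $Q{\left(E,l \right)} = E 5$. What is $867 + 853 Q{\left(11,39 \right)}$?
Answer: $47782$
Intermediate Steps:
$Q{\left(E,l \right)} = 5 E$
$867 + 853 Q{\left(11,39 \right)} = 867 + 853 \cdot 5 \cdot 11 = 867 + 853 \cdot 55 = 867 + 46915 = 47782$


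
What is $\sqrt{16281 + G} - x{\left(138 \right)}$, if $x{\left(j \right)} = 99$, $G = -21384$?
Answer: $-99 + 27 i \sqrt{7} \approx -99.0 + 71.435 i$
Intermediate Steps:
$\sqrt{16281 + G} - x{\left(138 \right)} = \sqrt{16281 - 21384} - 99 = \sqrt{-5103} - 99 = 27 i \sqrt{7} - 99 = -99 + 27 i \sqrt{7}$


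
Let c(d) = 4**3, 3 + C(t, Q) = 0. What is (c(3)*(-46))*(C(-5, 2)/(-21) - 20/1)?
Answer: 409216/7 ≈ 58459.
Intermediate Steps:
C(t, Q) = -3 (C(t, Q) = -3 + 0 = -3)
c(d) = 64
(c(3)*(-46))*(C(-5, 2)/(-21) - 20/1) = (64*(-46))*(-3/(-21) - 20/1) = -2944*(-3*(-1/21) - 20*1) = -2944*(1/7 - 20) = -2944*(-139/7) = 409216/7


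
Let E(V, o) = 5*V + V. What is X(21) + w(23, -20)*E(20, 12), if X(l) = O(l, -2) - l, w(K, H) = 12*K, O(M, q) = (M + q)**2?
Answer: 33460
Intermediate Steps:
X(l) = (-2 + l)**2 - l (X(l) = (l - 2)**2 - l = (-2 + l)**2 - l)
E(V, o) = 6*V
X(21) + w(23, -20)*E(20, 12) = ((-2 + 21)**2 - 1*21) + (12*23)*(6*20) = (19**2 - 21) + 276*120 = (361 - 21) + 33120 = 340 + 33120 = 33460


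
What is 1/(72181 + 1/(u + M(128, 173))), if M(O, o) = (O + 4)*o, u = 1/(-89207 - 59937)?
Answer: 3405852383/245837831006467 ≈ 1.3854e-5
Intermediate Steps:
u = -1/149144 (u = 1/(-149144) = -1/149144 ≈ -6.7049e-6)
M(O, o) = o*(4 + O) (M(O, o) = (4 + O)*o = o*(4 + O))
1/(72181 + 1/(u + M(128, 173))) = 1/(72181 + 1/(-1/149144 + 173*(4 + 128))) = 1/(72181 + 1/(-1/149144 + 173*132)) = 1/(72181 + 1/(-1/149144 + 22836)) = 1/(72181 + 1/(3405852383/149144)) = 1/(72181 + 149144/3405852383) = 1/(245837831006467/3405852383) = 3405852383/245837831006467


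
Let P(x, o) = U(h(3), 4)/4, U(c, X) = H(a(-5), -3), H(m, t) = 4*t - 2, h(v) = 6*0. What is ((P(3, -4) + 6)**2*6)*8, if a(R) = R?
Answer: 300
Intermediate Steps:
h(v) = 0
H(m, t) = -2 + 4*t
U(c, X) = -14 (U(c, X) = -2 + 4*(-3) = -2 - 12 = -14)
P(x, o) = -7/2 (P(x, o) = -14/4 = -14*1/4 = -7/2)
((P(3, -4) + 6)**2*6)*8 = ((-7/2 + 6)**2*6)*8 = ((5/2)**2*6)*8 = ((25/4)*6)*8 = (75/2)*8 = 300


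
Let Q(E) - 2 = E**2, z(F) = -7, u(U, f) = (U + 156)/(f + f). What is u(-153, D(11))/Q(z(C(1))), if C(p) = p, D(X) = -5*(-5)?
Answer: 1/850 ≈ 0.0011765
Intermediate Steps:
D(X) = 25
u(U, f) = (156 + U)/(2*f) (u(U, f) = (156 + U)/((2*f)) = (156 + U)*(1/(2*f)) = (156 + U)/(2*f))
Q(E) = 2 + E**2
u(-153, D(11))/Q(z(C(1))) = ((1/2)*(156 - 153)/25)/(2 + (-7)**2) = ((1/2)*(1/25)*3)/(2 + 49) = (3/50)/51 = (3/50)*(1/51) = 1/850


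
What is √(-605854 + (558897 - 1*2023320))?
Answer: I*√2070277 ≈ 1438.8*I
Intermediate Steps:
√(-605854 + (558897 - 1*2023320)) = √(-605854 + (558897 - 2023320)) = √(-605854 - 1464423) = √(-2070277) = I*√2070277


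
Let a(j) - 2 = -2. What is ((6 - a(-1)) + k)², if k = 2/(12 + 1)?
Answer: 6400/169 ≈ 37.870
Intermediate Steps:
a(j) = 0 (a(j) = 2 - 2 = 0)
k = 2/13 ≈ 0.15385
((6 - a(-1)) + k)² = ((6 - 1*0) + 2/13)² = ((6 + 0) + 2/13)² = (6 + 2/13)² = (80/13)² = 6400/169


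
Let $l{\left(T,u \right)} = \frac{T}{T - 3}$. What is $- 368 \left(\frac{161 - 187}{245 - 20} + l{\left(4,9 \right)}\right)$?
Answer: $- \frac{321632}{225} \approx -1429.5$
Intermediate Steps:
$l{\left(T,u \right)} = \frac{T}{-3 + T}$ ($l{\left(T,u \right)} = \frac{T}{T - 3} = \frac{T}{-3 + T}$)
$- 368 \left(\frac{161 - 187}{245 - 20} + l{\left(4,9 \right)}\right) = - 368 \left(\frac{161 - 187}{245 - 20} + \frac{4}{-3 + 4}\right) = - 368 \left(- \frac{26}{225} + \frac{4}{1}\right) = - 368 \left(\left(-26\right) \frac{1}{225} + 4 \cdot 1\right) = - 368 \left(- \frac{26}{225} + 4\right) = \left(-368\right) \frac{874}{225} = - \frac{321632}{225}$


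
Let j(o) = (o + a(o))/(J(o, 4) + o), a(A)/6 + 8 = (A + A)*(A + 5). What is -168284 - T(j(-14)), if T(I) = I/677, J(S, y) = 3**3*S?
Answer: -22329939803/132692 ≈ -1.6828e+5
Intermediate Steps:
a(A) = -48 + 12*A*(5 + A) (a(A) = -48 + 6*((A + A)*(A + 5)) = -48 + 6*((2*A)*(5 + A)) = -48 + 6*(2*A*(5 + A)) = -48 + 12*A*(5 + A))
J(S, y) = 27*S
j(o) = (-48 + 12*o**2 + 61*o)/(28*o) (j(o) = (o + (-48 + 12*o**2 + 60*o))/(27*o + o) = (-48 + 12*o**2 + 61*o)/((28*o)) = (-48 + 12*o**2 + 61*o)*(1/(28*o)) = (-48 + 12*o**2 + 61*o)/(28*o))
T(I) = I/677 (T(I) = I*(1/677) = I/677)
-168284 - T(j(-14)) = -168284 - (1/28)*(-48 + 12*(-14)**2 + 61*(-14))/(-14)/677 = -168284 - (1/28)*(-1/14)*(-48 + 12*196 - 854)/677 = -168284 - (1/28)*(-1/14)*(-48 + 2352 - 854)/677 = -168284 - (1/28)*(-1/14)*1450/677 = -168284 - (-725)/(677*196) = -168284 - 1*(-725/132692) = -168284 + 725/132692 = -22329939803/132692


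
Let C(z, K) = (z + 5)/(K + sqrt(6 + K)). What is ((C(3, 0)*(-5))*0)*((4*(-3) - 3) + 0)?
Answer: 0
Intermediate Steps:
C(z, K) = (5 + z)/(K + sqrt(6 + K))
((C(3, 0)*(-5))*0)*((4*(-3) - 3) + 0) = ((((5 + 3)/(0 + sqrt(6 + 0)))*(-5))*0)*((4*(-3) - 3) + 0) = (((8/(0 + sqrt(6)))*(-5))*0)*((-12 - 3) + 0) = (((8/sqrt(6))*(-5))*0)*(-15 + 0) = ((((sqrt(6)/6)*8)*(-5))*0)*(-15) = (((4*sqrt(6)/3)*(-5))*0)*(-15) = (-20*sqrt(6)/3*0)*(-15) = 0*(-15) = 0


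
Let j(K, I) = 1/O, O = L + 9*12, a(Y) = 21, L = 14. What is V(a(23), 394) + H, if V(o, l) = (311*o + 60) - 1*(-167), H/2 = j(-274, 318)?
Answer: 412239/61 ≈ 6758.0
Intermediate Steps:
O = 122 (O = 14 + 9*12 = 14 + 108 = 122)
j(K, I) = 1/122
H = 1/61 (H = 2*(1/122) = 1/61 ≈ 0.016393)
V(o, l) = 227 + 311*o (V(o, l) = (60 + 311*o) + 167 = 227 + 311*o)
V(a(23), 394) + H = (227 + 311*21) + 1/61 = (227 + 6531) + 1/61 = 6758 + 1/61 = 412239/61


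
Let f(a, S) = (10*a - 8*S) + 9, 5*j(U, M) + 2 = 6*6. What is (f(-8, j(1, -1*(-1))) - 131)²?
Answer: 1643524/25 ≈ 65741.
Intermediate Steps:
j(U, M) = 34/5 (j(U, M) = -⅖ + (6*6)/5 = -⅖ + (⅕)*36 = -⅖ + 36/5 = 34/5)
f(a, S) = 9 - 8*S + 10*a (f(a, S) = (-8*S + 10*a) + 9 = 9 - 8*S + 10*a)
(f(-8, j(1, -1*(-1))) - 131)² = ((9 - 8*34/5 + 10*(-8)) - 131)² = ((9 - 272/5 - 80) - 131)² = (-627/5 - 131)² = (-1282/5)² = 1643524/25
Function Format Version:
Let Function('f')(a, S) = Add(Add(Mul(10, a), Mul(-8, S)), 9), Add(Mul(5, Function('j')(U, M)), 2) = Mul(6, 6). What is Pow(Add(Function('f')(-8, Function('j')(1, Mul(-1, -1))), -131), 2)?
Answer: Rational(1643524, 25) ≈ 65741.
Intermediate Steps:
Function('j')(U, M) = Rational(34, 5) (Function('j')(U, M) = Add(Rational(-2, 5), Mul(Rational(1, 5), Mul(6, 6))) = Add(Rational(-2, 5), Mul(Rational(1, 5), 36)) = Add(Rational(-2, 5), Rational(36, 5)) = Rational(34, 5))
Function('f')(a, S) = Add(9, Mul(-8, S), Mul(10, a)) (Function('f')(a, S) = Add(Add(Mul(-8, S), Mul(10, a)), 9) = Add(9, Mul(-8, S), Mul(10, a)))
Pow(Add(Function('f')(-8, Function('j')(1, Mul(-1, -1))), -131), 2) = Pow(Add(Add(9, Mul(-8, Rational(34, 5)), Mul(10, -8)), -131), 2) = Pow(Add(Add(9, Rational(-272, 5), -80), -131), 2) = Pow(Add(Rational(-627, 5), -131), 2) = Pow(Rational(-1282, 5), 2) = Rational(1643524, 25)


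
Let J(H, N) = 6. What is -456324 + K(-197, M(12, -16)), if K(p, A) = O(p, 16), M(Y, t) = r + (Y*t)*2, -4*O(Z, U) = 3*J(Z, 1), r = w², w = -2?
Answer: -912657/2 ≈ -4.5633e+5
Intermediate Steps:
r = 4 (r = (-2)² = 4)
O(Z, U) = -9/2 (O(Z, U) = -3*6/4 = -¼*18 = -9/2)
M(Y, t) = 4 + 2*Y*t (M(Y, t) = 4 + (Y*t)*2 = 4 + 2*Y*t)
K(p, A) = -9/2
-456324 + K(-197, M(12, -16)) = -456324 - 9/2 = -912657/2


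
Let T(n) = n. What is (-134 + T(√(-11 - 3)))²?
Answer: (134 - I*√14)² ≈ 17942.0 - 1002.8*I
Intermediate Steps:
(-134 + T(√(-11 - 3)))² = (-134 + √(-11 - 3))² = (-134 + √(-14))² = (-134 + I*√14)²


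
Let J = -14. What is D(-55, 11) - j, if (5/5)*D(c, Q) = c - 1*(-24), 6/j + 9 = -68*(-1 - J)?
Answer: -27677/893 ≈ -30.993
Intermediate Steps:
j = -6/893 (j = 6/(-9 - 68*(-1 - 1*(-14))) = 6/(-9 - 68*(-1 + 14)) = 6/(-9 - 68*13) = 6/(-9 - 884) = 6/(-893) = 6*(-1/893) = -6/893 ≈ -0.0067189)
D(c, Q) = 24 + c (D(c, Q) = c - 1*(-24) = c + 24 = 24 + c)
D(-55, 11) - j = (24 - 55) - 1*(-6/893) = -31 + 6/893 = -27677/893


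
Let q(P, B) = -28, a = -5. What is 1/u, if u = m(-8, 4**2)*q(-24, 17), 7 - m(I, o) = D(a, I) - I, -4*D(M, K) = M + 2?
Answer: 1/49 ≈ 0.020408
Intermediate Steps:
D(M, K) = -1/2 - M/4 (D(M, K) = -(M + 2)/4 = -(2 + M)/4 = -1/2 - M/4)
m(I, o) = 25/4 + I (m(I, o) = 7 - ((-1/2 - 1/4*(-5)) - I) = 7 - ((-1/2 + 5/4) - I) = 7 - (3/4 - I) = 7 + (-3/4 + I) = 25/4 + I)
u = 49 (u = (25/4 - 8)*(-28) = -7/4*(-28) = 49)
1/u = 1/49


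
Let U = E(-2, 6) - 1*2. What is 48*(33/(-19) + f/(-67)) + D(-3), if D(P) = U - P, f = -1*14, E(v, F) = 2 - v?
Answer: -86995/1273 ≈ -68.339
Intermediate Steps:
f = -14
U = 2 (U = (2 - 1*(-2)) - 1*2 = (2 + 2) - 2 = 4 - 2 = 2)
D(P) = 2 - P
48*(33/(-19) + f/(-67)) + D(-3) = 48*(33/(-19) - 14/(-67)) + (2 - 1*(-3)) = 48*(33*(-1/19) - 14*(-1/67)) + (2 + 3) = 48*(-33/19 + 14/67) + 5 = 48*(-1945/1273) + 5 = -93360/1273 + 5 = -86995/1273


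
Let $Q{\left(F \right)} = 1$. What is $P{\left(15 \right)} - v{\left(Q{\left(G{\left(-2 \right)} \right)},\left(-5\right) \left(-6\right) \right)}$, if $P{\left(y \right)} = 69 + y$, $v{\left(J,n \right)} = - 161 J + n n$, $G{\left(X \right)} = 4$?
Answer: $-655$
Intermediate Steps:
$v{\left(J,n \right)} = n^{2} - 161 J$ ($v{\left(J,n \right)} = - 161 J + n^{2} = n^{2} - 161 J$)
$P{\left(15 \right)} - v{\left(Q{\left(G{\left(-2 \right)} \right)},\left(-5\right) \left(-6\right) \right)} = \left(69 + 15\right) - \left(\left(\left(-5\right) \left(-6\right)\right)^{2} - 161\right) = 84 - \left(30^{2} - 161\right) = 84 - \left(900 - 161\right) = 84 - 739 = -655$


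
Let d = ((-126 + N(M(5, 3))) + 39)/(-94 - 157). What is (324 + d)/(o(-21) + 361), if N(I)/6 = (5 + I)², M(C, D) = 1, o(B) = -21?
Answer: 16239/17068 ≈ 0.95143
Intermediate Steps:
N(I) = 6*(5 + I)²
d = -129/251 (d = ((-126 + 6*(5 + 1)²) + 39)/(-94 - 157) = ((-126 + 6*6²) + 39)/(-251) = ((-126 + 6*36) + 39)*(-1/251) = ((-126 + 216) + 39)*(-1/251) = (90 + 39)*(-1/251) = 129*(-1/251) = -129/251 ≈ -0.51394)
(324 + d)/(o(-21) + 361) = (324 - 129/251)/(-21 + 361) = (81195/251)/340 = (81195/251)*(1/340) = 16239/17068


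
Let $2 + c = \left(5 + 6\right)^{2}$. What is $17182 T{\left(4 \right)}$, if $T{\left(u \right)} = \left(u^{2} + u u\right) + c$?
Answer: $2594482$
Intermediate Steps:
$c = 119$ ($c = -2 + \left(5 + 6\right)^{2} = -2 + 11^{2} = -2 + 121 = 119$)
$T{\left(u \right)} = 119 + 2 u^{2}$ ($T{\left(u \right)} = \left(u^{2} + u u\right) + 119 = \left(u^{2} + u^{2}\right) + 119 = 2 u^{2} + 119 = 119 + 2 u^{2}$)
$17182 T{\left(4 \right)} = 17182 \left(119 + 2 \cdot 4^{2}\right) = 17182 \left(119 + 2 \cdot 16\right) = 17182 \left(119 + 32\right) = 17182 \cdot 151 = 2594482$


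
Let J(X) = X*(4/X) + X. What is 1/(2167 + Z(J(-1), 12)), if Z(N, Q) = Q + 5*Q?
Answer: 1/2239 ≈ 0.00044663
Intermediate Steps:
J(X) = 4 + X
Z(N, Q) = 6*Q
1/(2167 + Z(J(-1), 12)) = 1/(2167 + 6*12) = 1/(2167 + 72) = 1/2239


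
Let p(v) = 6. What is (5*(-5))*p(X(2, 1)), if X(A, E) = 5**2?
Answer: -150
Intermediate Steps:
X(A, E) = 25
(5*(-5))*p(X(2, 1)) = (5*(-5))*6 = -25*6 = -150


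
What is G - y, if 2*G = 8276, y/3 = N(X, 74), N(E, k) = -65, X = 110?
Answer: 4333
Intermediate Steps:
y = -195 (y = 3*(-65) = -195)
G = 4138 (G = (½)*8276 = 4138)
G - y = 4138 - 1*(-195) = 4138 + 195 = 4333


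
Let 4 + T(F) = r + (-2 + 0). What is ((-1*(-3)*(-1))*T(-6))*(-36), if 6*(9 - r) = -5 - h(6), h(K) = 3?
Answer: 468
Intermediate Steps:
r = 31/3 (r = 9 - (-5 - 1*3)/6 = 9 - (-5 - 3)/6 = 9 - ⅙*(-8) = 9 + 4/3 = 31/3 ≈ 10.333)
T(F) = 13/3 (T(F) = -4 + (31/3 + (-2 + 0)) = -4 + (31/3 - 2) = -4 + 25/3 = 13/3)
((-1*(-3)*(-1))*T(-6))*(-36) = ((-1*(-3)*(-1))*(13/3))*(-36) = ((3*(-1))*(13/3))*(-36) = -3*13/3*(-36) = -13*(-36) = 468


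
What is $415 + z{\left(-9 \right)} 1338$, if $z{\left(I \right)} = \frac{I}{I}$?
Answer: $1753$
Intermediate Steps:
$z{\left(I \right)} = 1$
$415 + z{\left(-9 \right)} 1338 = 415 + 1 \cdot 1338 = 415 + 1338 = 1753$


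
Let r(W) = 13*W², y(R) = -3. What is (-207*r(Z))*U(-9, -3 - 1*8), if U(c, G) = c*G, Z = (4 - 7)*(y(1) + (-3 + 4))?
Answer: -9590724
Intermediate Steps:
Z = 6 (Z = (4 - 7)*(-3 + (-3 + 4)) = -3*(-3 + 1) = -3*(-2) = 6)
U(c, G) = G*c
(-207*r(Z))*U(-9, -3 - 1*8) = (-2691*6²)*((-3 - 1*8)*(-9)) = (-2691*36)*((-3 - 8)*(-9)) = (-207*468)*(-11*(-9)) = -96876*99 = -9590724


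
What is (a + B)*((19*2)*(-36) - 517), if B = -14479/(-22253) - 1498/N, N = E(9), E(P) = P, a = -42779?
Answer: 16212610668410/200277 ≈ 8.0951e+7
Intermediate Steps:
N = 9
B = -33204683/200277 (B = -14479/(-22253) - 1498/9 = -14479*(-1/22253) - 1498*⅑ = 14479/22253 - 1498/9 = -33204683/200277 ≈ -165.79)
(a + B)*((19*2)*(-36) - 517) = (-42779 - 33204683/200277)*((19*2)*(-36) - 517) = -8600854466*(38*(-36) - 517)/200277 = -8600854466*(-1368 - 517)/200277 = -8600854466/200277*(-1885) = 16212610668410/200277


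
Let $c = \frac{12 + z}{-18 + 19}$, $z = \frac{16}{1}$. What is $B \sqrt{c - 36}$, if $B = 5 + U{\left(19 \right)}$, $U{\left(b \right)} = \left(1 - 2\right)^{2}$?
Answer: $12 i \sqrt{2} \approx 16.971 i$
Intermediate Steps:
$z = 16$ ($z = 16 \cdot 1 = 16$)
$c = 28$ ($c = \frac{12 + 16}{-18 + 19} = \frac{28}{1} = 28 \cdot 1 = 28$)
$U{\left(b \right)} = 1$ ($U{\left(b \right)} = \left(-1\right)^{2} = 1$)
$B = 6$ ($B = 5 + 1 = 6$)
$B \sqrt{c - 36} = 6 \sqrt{28 - 36} = 6 \sqrt{-8} = 6 \cdot 2 i \sqrt{2} = 12 i \sqrt{2}$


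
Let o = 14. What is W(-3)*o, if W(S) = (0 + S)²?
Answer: 126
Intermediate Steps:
W(S) = S²
W(-3)*o = (-3)²*14 = 9*14 = 126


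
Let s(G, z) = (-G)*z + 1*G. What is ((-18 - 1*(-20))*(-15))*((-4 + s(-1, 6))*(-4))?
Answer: 120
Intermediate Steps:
s(G, z) = G - G*z (s(G, z) = -G*z + G = G - G*z)
((-18 - 1*(-20))*(-15))*((-4 + s(-1, 6))*(-4)) = ((-18 - 1*(-20))*(-15))*((-4 - (1 - 1*6))*(-4)) = ((-18 + 20)*(-15))*((-4 - (1 - 6))*(-4)) = (2*(-15))*((-4 - 1*(-5))*(-4)) = -30*(-4 + 5)*(-4) = -30*(-4) = 120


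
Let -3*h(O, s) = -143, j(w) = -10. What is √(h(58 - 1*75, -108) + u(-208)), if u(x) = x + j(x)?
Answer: I*√1533/3 ≈ 13.051*I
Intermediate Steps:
h(O, s) = 143/3 (h(O, s) = -⅓*(-143) = 143/3)
u(x) = -10 + x (u(x) = x - 10 = -10 + x)
√(h(58 - 1*75, -108) + u(-208)) = √(143/3 + (-10 - 208)) = √(143/3 - 218) = √(-511/3) = I*√1533/3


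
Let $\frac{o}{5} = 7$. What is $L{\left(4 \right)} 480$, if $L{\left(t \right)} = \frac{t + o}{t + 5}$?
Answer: $2080$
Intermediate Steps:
$o = 35$ ($o = 5 \cdot 7 = 35$)
$L{\left(t \right)} = \frac{35 + t}{5 + t}$ ($L{\left(t \right)} = \frac{t + 35}{t + 5} = \frac{35 + t}{5 + t}$)
$L{\left(4 \right)} 480 = \frac{35 + 4}{5 + 4} \cdot 480 = \frac{1}{9} \cdot 39 \cdot 480 = \frac{13}{3} \cdot 480 = 2080$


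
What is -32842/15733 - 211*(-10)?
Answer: 33163788/15733 ≈ 2107.9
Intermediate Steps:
-32842/15733 - 211*(-10) = -32842*1/15733 + 2110 = -32842/15733 + 2110 = 33163788/15733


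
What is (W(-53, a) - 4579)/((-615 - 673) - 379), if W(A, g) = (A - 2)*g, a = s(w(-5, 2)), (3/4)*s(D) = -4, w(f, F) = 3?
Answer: 12857/5001 ≈ 2.5709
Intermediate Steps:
s(D) = -16/3 (s(D) = (4/3)*(-4) = -16/3)
a = -16/3 ≈ -5.3333
W(A, g) = g*(-2 + A) (W(A, g) = (-2 + A)*g = g*(-2 + A))
(W(-53, a) - 4579)/((-615 - 673) - 379) = (-16*(-2 - 53)/3 - 4579)/((-615 - 673) - 379) = (-16/3*(-55) - 4579)/(-1288 - 379) = (880/3 - 4579)/(-1667) = -12857/3*(-1/1667) = 12857/5001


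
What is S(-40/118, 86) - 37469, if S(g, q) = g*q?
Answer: -2212391/59 ≈ -37498.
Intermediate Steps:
S(-40/118, 86) - 37469 = -40/118*86 - 37469 = -40*1/118*86 - 37469 = -20/59*86 - 37469 = -1720/59 - 37469 = -2212391/59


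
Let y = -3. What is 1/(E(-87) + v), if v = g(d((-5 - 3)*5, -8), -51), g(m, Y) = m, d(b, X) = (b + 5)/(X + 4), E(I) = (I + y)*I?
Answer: 4/31355 ≈ 0.00012757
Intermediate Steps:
E(I) = I*(-3 + I) (E(I) = (I - 3)*I = (-3 + I)*I = I*(-3 + I))
d(b, X) = (5 + b)/(4 + X)
v = 35/4 (v = (5 + (-5 - 3)*5)/(4 - 8) = (5 - 8*5)/(-4) = -(5 - 40)/4 = -1/4*(-35) = 35/4 ≈ 8.7500)
1/(E(-87) + v) = 1/(-87*(-3 - 87) + 35/4) = 1/(-87*(-90) + 35/4) = 1/(7830 + 35/4) = 1/(31355/4) = 4/31355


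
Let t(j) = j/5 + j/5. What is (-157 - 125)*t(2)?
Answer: -1128/5 ≈ -225.60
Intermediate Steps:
t(j) = 2*j/5 (t(j) = j*(1/5) + j*(1/5) = j/5 + j/5 = 2*j/5)
(-157 - 125)*t(2) = (-157 - 125)*((2/5)*2) = -282*4/5 = -1128/5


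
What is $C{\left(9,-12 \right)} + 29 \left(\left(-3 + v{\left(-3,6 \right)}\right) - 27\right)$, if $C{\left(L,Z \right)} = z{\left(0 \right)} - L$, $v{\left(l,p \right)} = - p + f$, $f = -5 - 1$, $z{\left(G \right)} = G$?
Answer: $-1227$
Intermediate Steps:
$f = -6$
$v{\left(l,p \right)} = -6 - p$ ($v{\left(l,p \right)} = - p - 6 = -6 - p$)
$C{\left(L,Z \right)} = - L$ ($C{\left(L,Z \right)} = 0 - L = - L$)
$C{\left(9,-12 \right)} + 29 \left(\left(-3 + v{\left(-3,6 \right)}\right) - 27\right) = \left(-1\right) 9 + 29 \left(\left(-3 - 12\right) - 27\right) = -9 + 29 \left(\left(-3 - 12\right) - 27\right) = -9 + 29 \left(-15 - 27\right) = -9 + 29 \left(-42\right) = -9 - 1218 = -1227$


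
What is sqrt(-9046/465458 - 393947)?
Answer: I*sqrt(21337268676652894)/232729 ≈ 627.65*I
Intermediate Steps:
sqrt(-9046/465458 - 393947) = sqrt(-9046*1/465458 - 393947) = sqrt(-4523/232729 - 393947) = sqrt(-91682895886/232729) = I*sqrt(21337268676652894)/232729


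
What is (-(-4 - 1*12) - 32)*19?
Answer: -304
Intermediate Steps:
(-(-4 - 1*12) - 32)*19 = (-(-4 - 12) - 32)*19 = (-1*(-16) - 32)*19 = (16 - 32)*19 = -16*19 = -304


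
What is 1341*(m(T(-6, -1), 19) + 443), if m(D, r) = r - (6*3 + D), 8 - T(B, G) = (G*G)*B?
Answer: 576630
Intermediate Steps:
T(B, G) = 8 - B*G² (T(B, G) = 8 - G*G*B = 8 - G²*B = 8 - B*G²)
m(D, r) = -18 + r - D (m(D, r) = r - (18 + D) = r + (-18 - D) = -18 + r - D)
1341*(m(T(-6, -1), 19) + 443) = 1341*((-18 + 19 - (8 - 1*(-6)*(-1)²)) + 443) = 1341*((-18 + 19 - (8 - 1*(-6)*1)) + 443) = 1341*((-18 + 19 - (8 + 6)) + 443) = 1341*((-18 + 19 - 1*14) + 443) = 1341*((-18 + 19 - 14) + 443) = 1341*(-13 + 443) = 1341*430 = 576630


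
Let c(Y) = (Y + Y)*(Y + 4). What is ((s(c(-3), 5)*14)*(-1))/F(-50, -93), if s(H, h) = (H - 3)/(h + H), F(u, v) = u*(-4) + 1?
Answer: -42/67 ≈ -0.62687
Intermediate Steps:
c(Y) = 2*Y*(4 + Y) (c(Y) = (2*Y)*(4 + Y) = 2*Y*(4 + Y))
F(u, v) = 1 - 4*u (F(u, v) = -4*u + 1 = 1 - 4*u)
s(H, h) = (-3 + H)/(H + h)
((s(c(-3), 5)*14)*(-1))/F(-50, -93) = ((((-3 + 2*(-3)*(4 - 3))/(2*(-3)*(4 - 3) + 5))*14)*(-1))/(1 - 4*(-50)) = ((((-3 + 2*(-3)*1)/(2*(-3)*1 + 5))*14)*(-1))/(1 + 200) = ((((-3 - 6)/(-6 + 5))*14)*(-1))/201 = (((-9/(-1))*14)*(-1))*(1/201) = ((-1*(-9)*14)*(-1))*(1/201) = ((9*14)*(-1))*(1/201) = (126*(-1))*(1/201) = -126*1/201 = -42/67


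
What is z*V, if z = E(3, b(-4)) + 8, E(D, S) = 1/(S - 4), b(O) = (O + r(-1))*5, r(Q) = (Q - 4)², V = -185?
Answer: -149665/101 ≈ -1481.8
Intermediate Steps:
r(Q) = (-4 + Q)²
b(O) = 125 + 5*O (b(O) = (O + (-4 - 1)²)*5 = (O + (-5)²)*5 = (O + 25)*5 = (25 + O)*5 = 125 + 5*O)
E(D, S) = 1/(-4 + S)
z = 809/101 (z = 1/(-4 + (125 + 5*(-4))) + 8 = 1/(-4 + (125 - 20)) + 8 = 1/(-4 + 105) + 8 = 1/101 + 8 = 809/101 ≈ 8.0099)
z*V = (809/101)*(-185) = -149665/101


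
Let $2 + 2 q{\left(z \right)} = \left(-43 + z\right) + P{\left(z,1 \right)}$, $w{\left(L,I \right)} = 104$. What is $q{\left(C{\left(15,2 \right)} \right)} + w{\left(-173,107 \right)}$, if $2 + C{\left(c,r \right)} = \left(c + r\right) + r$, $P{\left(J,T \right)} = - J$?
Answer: $\frac{163}{2} \approx 81.5$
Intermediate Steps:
$C{\left(c,r \right)} = -2 + c + 2 r$ ($C{\left(c,r \right)} = -2 + \left(\left(c + r\right) + r\right) = -2 + \left(c + 2 r\right) = -2 + c + 2 r$)
$q{\left(z \right)} = - \frac{45}{2}$ ($q{\left(z \right)} = -1 + \frac{\left(-43 + z\right) - z}{2} = -1 + \frac{1}{2} \left(-43\right) = -1 - \frac{43}{2} = - \frac{45}{2}$)
$q{\left(C{\left(15,2 \right)} \right)} + w{\left(-173,107 \right)} = - \frac{45}{2} + 104 = \frac{163}{2}$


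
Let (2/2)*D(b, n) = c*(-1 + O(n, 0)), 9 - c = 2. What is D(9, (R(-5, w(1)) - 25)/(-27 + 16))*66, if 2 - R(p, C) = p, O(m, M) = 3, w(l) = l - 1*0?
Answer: 924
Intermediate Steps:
c = 7 (c = 9 - 1*2 = 9 - 2 = 7)
w(l) = l (w(l) = l + 0 = l)
R(p, C) = 2 - p
D(b, n) = 14 (D(b, n) = 7*(-1 + 3) = 7*2 = 14)
D(9, (R(-5, w(1)) - 25)/(-27 + 16))*66 = 14*66 = 924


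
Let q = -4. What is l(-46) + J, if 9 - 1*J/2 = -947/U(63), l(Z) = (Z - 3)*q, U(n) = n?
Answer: 15376/63 ≈ 244.06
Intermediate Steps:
l(Z) = 12 - 4*Z (l(Z) = (Z - 3)*(-4) = (-3 + Z)*(-4) = 12 - 4*Z)
J = 3028/63 (J = 18 - (-1894)/63 = 18 - 2*(-947/63) = 18 + 1894/63 = 3028/63 ≈ 48.063)
l(-46) + J = (12 - 4*(-46)) + 3028/63 = (12 + 184) + 3028/63 = 196 + 3028/63 = 15376/63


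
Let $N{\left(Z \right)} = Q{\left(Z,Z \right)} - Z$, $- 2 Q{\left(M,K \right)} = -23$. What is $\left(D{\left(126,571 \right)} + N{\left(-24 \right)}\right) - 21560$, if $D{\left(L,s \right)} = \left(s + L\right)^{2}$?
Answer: $\frac{928569}{2} \approx 4.6428 \cdot 10^{5}$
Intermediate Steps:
$Q{\left(M,K \right)} = \frac{23}{2}$ ($Q{\left(M,K \right)} = \left(- \frac{1}{2}\right) \left(-23\right) = \frac{23}{2}$)
$D{\left(L,s \right)} = \left(L + s\right)^{2}$
$N{\left(Z \right)} = \frac{23}{2} - Z$
$\left(D{\left(126,571 \right)} + N{\left(-24 \right)}\right) - 21560 = \left(\left(126 + 571\right)^{2} + \left(\frac{23}{2} - -24\right)\right) - 21560 = \left(697^{2} + \left(\frac{23}{2} + 24\right)\right) - 21560 = \left(485809 + \frac{71}{2}\right) - 21560 = \frac{971689}{2} - 21560 = \frac{928569}{2}$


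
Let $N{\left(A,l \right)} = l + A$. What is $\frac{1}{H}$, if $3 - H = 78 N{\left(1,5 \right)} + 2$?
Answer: $- \frac{1}{467} \approx -0.0021413$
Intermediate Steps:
$N{\left(A,l \right)} = A + l$
$H = -467$ ($H = 3 - \left(78 \left(1 + 5\right) + 2\right) = 3 - \left(78 \cdot 6 + 2\right) = 3 - \left(468 + 2\right) = 3 - 470 = -467$)
$\frac{1}{H} = \frac{1}{-467} = - \frac{1}{467}$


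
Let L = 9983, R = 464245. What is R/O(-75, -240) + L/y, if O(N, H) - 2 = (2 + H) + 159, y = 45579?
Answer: -21159054164/3509583 ≈ -6028.9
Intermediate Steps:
O(N, H) = 163 + H (O(N, H) = 2 + ((2 + H) + 159) = 2 + (161 + H) = 163 + H)
R/O(-75, -240) + L/y = 464245/(163 - 240) + 9983/45579 = 464245/(-77) + 9983*(1/45579) = 464245*(-1/77) + 9983/45579 = -464245/77 + 9983/45579 = -21159054164/3509583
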